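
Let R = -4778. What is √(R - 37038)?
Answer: 2*I*√10454 ≈ 204.49*I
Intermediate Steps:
√(R - 37038) = √(-4778 - 37038) = √(-41816) = 2*I*√10454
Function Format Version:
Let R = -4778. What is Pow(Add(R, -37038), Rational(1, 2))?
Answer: Mul(2, I, Pow(10454, Rational(1, 2))) ≈ Mul(204.49, I)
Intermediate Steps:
Pow(Add(R, -37038), Rational(1, 2)) = Pow(Add(-4778, -37038), Rational(1, 2)) = Pow(-41816, Rational(1, 2)) = Mul(2, I, Pow(10454, Rational(1, 2)))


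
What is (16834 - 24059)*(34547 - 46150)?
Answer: 83831675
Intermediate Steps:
(16834 - 24059)*(34547 - 46150) = -7225*(-11603) = 83831675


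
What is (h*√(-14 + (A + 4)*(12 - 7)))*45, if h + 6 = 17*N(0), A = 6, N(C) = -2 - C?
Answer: -10800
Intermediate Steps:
h = -40 (h = -6 + 17*(-2 - 1*0) = -6 + 17*(-2 + 0) = -6 + 17*(-2) = -6 - 34 = -40)
(h*√(-14 + (A + 4)*(12 - 7)))*45 = -40*√(-14 + (6 + 4)*(12 - 7))*45 = -40*√(-14 + 10*5)*45 = -40*√(-14 + 50)*45 = -40*√36*45 = -40*6*45 = -240*45 = -10800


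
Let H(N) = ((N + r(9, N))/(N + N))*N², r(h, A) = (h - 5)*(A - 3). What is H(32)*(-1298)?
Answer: -3073664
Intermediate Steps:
r(h, A) = (-5 + h)*(-3 + A)
H(N) = N*(-12 + 5*N)/2 (H(N) = ((N + (15 - 5*N - 3*9 + N*9))/(N + N))*N² = ((N + (15 - 5*N - 27 + 9*N))/((2*N)))*N² = ((N + (-12 + 4*N))*(1/(2*N)))*N² = ((-12 + 5*N)*(1/(2*N)))*N² = ((-12 + 5*N)/(2*N))*N² = N*(-12 + 5*N)/2)
H(32)*(-1298) = ((½)*32*(-12 + 5*32))*(-1298) = ((½)*32*(-12 + 160))*(-1298) = ((½)*32*148)*(-1298) = 2368*(-1298) = -3073664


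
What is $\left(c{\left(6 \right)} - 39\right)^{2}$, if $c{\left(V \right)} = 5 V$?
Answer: $81$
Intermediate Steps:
$\left(c{\left(6 \right)} - 39\right)^{2} = \left(5 \cdot 6 - 39\right)^{2} = \left(30 - 39\right)^{2} = \left(-9\right)^{2} = 81$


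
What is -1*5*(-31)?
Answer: 155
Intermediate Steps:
-1*5*(-31) = -5*(-31) = 155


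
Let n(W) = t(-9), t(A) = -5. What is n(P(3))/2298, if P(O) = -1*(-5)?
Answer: -5/2298 ≈ -0.0021758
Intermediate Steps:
P(O) = 5
n(W) = -5
n(P(3))/2298 = -5/2298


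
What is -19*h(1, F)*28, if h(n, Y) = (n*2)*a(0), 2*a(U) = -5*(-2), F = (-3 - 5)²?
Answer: -5320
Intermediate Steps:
F = 64 (F = (-8)² = 64)
a(U) = 5 (a(U) = (-5*(-2))/2 = (½)*10 = 5)
h(n, Y) = 10*n (h(n, Y) = (n*2)*5 = (2*n)*5 = 10*n)
-19*h(1, F)*28 = -190*28 = -5320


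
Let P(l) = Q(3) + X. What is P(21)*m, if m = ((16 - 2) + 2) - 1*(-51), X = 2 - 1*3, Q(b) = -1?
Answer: -134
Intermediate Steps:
X = -1 (X = 2 - 3 = -1)
m = 67 (m = (14 + 2) + 51 = 16 + 51 = 67)
P(l) = -2 (P(l) = -1 - 1 = -2)
P(21)*m = -2*67 = -134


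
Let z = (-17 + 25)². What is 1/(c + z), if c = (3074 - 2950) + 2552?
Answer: 1/2740 ≈ 0.00036496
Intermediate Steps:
c = 2676 (c = 124 + 2552 = 2676)
z = 64 (z = 8² = 64)
1/(c + z) = 1/(2676 + 64) = 1/2740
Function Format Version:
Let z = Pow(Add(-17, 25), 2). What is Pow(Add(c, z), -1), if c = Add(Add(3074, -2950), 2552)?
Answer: Rational(1, 2740) ≈ 0.00036496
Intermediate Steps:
c = 2676 (c = Add(124, 2552) = 2676)
z = 64 (z = Pow(8, 2) = 64)
Pow(Add(c, z), -1) = Pow(Add(2676, 64), -1) = Pow(2740, -1) = Rational(1, 2740)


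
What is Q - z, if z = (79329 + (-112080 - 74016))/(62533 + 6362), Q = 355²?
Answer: 964733238/7655 ≈ 1.2603e+5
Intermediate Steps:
Q = 126025
z = -11863/7655 (z = (79329 - 186096)/68895 = -106767*1/68895 = -11863/7655 ≈ -1.5497)
Q - z = 126025 - 1*(-11863/7655) = 126025 + 11863/7655 = 964733238/7655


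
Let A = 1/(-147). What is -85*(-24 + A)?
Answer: 299965/147 ≈ 2040.6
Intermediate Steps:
A = -1/147 ≈ -0.0068027
-85*(-24 + A) = -85*(-24 - 1/147) = -85*(-3529/147) = 299965/147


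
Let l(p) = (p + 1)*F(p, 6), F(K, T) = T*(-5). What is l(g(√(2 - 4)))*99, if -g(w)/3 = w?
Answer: -2970 + 8910*I*√2 ≈ -2970.0 + 12601.0*I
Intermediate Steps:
F(K, T) = -5*T
g(w) = -3*w
l(p) = -30 - 30*p (l(p) = (p + 1)*(-5*6) = (1 + p)*(-30) = -30 - 30*p)
l(g(√(2 - 4)))*99 = (-30 - (-90)*√(2 - 4))*99 = (-30 - (-90)*√(-2))*99 = (-30 - (-90)*I*√2)*99 = (-30 + 90*I*√2)*99 = -2970 + 8910*I*√2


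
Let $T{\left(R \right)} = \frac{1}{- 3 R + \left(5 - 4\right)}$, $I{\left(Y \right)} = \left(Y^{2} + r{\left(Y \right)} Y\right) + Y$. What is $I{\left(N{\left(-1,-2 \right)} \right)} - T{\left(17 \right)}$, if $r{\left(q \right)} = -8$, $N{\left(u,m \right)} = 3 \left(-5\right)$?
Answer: $\frac{16501}{50} \approx 330.02$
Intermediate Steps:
$N{\left(u,m \right)} = -15$
$I{\left(Y \right)} = Y^{2} - 7 Y$ ($I{\left(Y \right)} = \left(Y^{2} - 8 Y\right) + Y = Y^{2} - 7 Y$)
$T{\left(R \right)} = \frac{1}{1 - 3 R}$ ($T{\left(R \right)} = \frac{1}{- 3 R + \left(5 - 4\right)} = \frac{1}{- 3 R + 1} = \frac{1}{1 - 3 R}$)
$I{\left(N{\left(-1,-2 \right)} \right)} - T{\left(17 \right)} = - 15 \left(-7 - 15\right) - - \frac{1}{-1 + 3 \cdot 17} = \left(-15\right) \left(-22\right) - - \frac{1}{-1 + 51} = 330 - - \frac{1}{50} = 330 + \frac{1}{50} = \frac{16501}{50}$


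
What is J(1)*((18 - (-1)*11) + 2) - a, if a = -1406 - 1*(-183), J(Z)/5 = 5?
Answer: 1998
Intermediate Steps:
J(Z) = 25 (J(Z) = 5*5 = 25)
a = -1223 (a = -1406 + 183 = -1223)
J(1)*((18 - (-1)*11) + 2) - a = 25*((18 - (-1)*11) + 2) - 1*(-1223) = 25*((18 - 1*(-11)) + 2) + 1223 = 25*((18 + 11) + 2) + 1223 = 25*(29 + 2) + 1223 = 25*31 + 1223 = 775 + 1223 = 1998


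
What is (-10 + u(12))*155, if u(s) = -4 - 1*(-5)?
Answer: -1395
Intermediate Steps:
u(s) = 1 (u(s) = -4 + 5 = 1)
(-10 + u(12))*155 = (-10 + 1)*155 = -9*155 = -1395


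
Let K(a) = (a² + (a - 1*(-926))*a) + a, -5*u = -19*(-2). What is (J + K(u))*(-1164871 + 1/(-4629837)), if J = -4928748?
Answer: 665472838327561326376/115745925 ≈ 5.7494e+12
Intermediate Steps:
u = -38/5 (u = -(-19)*(-2)/5 = -⅕*38 = -38/5 ≈ -7.6000)
K(a) = a + a² + a*(926 + a) (K(a) = (a² + (a + 926)*a) + a = (a² + (926 + a)*a) + a = (a² + a*(926 + a)) + a = a + a² + a*(926 + a))
(J + K(u))*(-1164871 + 1/(-4629837)) = (-4928748 - 38*(927 + 2*(-38/5))/5)*(-1164871 + 1/(-4629837)) = (-4928748 - 38*(927 - 76/5)/5)*(-1164871 - 1/4629837) = (-4928748 - 38/5*4559/5)*(-5393162856028/4629837) = (-4928748 - 173242/25)*(-5393162856028/4629837) = -123391942/25*(-5393162856028/4629837) = 665472838327561326376/115745925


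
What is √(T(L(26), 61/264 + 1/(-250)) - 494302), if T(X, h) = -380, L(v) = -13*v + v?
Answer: I*√494682 ≈ 703.34*I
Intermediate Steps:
L(v) = -12*v
√(T(L(26), 61/264 + 1/(-250)) - 494302) = √(-380 - 494302) = √(-494682) = I*√494682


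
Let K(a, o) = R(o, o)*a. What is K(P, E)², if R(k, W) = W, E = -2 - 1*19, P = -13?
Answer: 74529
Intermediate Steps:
E = -21 (E = -2 - 19 = -21)
K(a, o) = a*o (K(a, o) = o*a = a*o)
K(P, E)² = (-13*(-21))² = 273² = 74529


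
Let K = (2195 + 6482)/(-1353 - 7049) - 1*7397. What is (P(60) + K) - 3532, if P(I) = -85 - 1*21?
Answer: -92724747/8402 ≈ -11036.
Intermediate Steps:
P(I) = -106 (P(I) = -85 - 21 = -106)
K = -62158271/8402 (K = 8677/(-8402) - 7397 = 8677*(-1/8402) - 7397 = -8677/8402 - 7397 = -62158271/8402 ≈ -7398.0)
(P(60) + K) - 3532 = (-106 - 62158271/8402) - 3532 = -63048883/8402 - 3532 = -92724747/8402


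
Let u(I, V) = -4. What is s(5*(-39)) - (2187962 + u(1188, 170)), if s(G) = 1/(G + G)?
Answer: -853303621/390 ≈ -2.1880e+6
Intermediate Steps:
s(G) = 1/(2*G)
s(5*(-39)) - (2187962 + u(1188, 170)) = 1/(2*((5*(-39)))) - (2187962 - 4) = (1/2)/(-195) - 1*2187958 = (1/2)*(-1/195) - 2187958 = -1/390 - 2187958 = -853303621/390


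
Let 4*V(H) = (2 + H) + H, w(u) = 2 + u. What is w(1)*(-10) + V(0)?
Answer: -59/2 ≈ -29.500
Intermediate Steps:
V(H) = ½ + H/2 (V(H) = ((2 + H) + H)/4 = (2 + 2*H)/4 = ½ + H/2)
w(1)*(-10) + V(0) = (2 + 1)*(-10) + (½ + (½)*0) = 3*(-10) + (½ + 0) = -30 + ½ = -59/2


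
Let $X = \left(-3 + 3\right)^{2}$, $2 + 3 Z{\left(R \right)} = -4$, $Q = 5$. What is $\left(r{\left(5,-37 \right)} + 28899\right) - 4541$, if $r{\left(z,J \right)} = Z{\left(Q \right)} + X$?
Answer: $24356$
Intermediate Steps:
$Z{\left(R \right)} = -2$ ($Z{\left(R \right)} = - \frac{2}{3} + \frac{1}{3} \left(-4\right) = - \frac{2}{3} - \frac{4}{3} = -2$)
$X = 0$ ($X = 0^{2} = 0$)
$r{\left(z,J \right)} = -2$ ($r{\left(z,J \right)} = -2 + 0 = -2$)
$\left(r{\left(5,-37 \right)} + 28899\right) - 4541 = \left(-2 + 28899\right) - 4541 = 28897 - 4541 = 24356$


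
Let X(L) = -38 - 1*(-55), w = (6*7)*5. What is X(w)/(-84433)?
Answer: -17/84433 ≈ -0.00020134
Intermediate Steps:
w = 210 (w = 42*5 = 210)
X(L) = 17 (X(L) = -38 + 55 = 17)
X(w)/(-84433) = 17/(-84433) = 17*(-1/84433) = -17/84433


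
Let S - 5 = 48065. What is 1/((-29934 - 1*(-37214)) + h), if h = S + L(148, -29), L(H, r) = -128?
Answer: 1/55222 ≈ 1.8109e-5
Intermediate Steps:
S = 48070 (S = 5 + 48065 = 48070)
h = 47942 (h = 48070 - 128 = 47942)
1/((-29934 - 1*(-37214)) + h) = 1/((-29934 - 1*(-37214)) + 47942) = 1/((-29934 + 37214) + 47942) = 1/(7280 + 47942) = 1/55222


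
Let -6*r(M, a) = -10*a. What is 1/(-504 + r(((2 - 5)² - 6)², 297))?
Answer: -⅑ ≈ -0.11111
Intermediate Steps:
r(M, a) = 5*a/3 (r(M, a) = -(-5)*a/3 = 5*a/3)
1/(-504 + r(((2 - 5)² - 6)², 297)) = 1/(-504 + (5/3)*297) = 1/(-504 + 495) = 1/(-9) = -⅑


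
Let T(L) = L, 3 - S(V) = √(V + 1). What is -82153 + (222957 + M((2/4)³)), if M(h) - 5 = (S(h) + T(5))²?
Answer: 1126993/8 - 12*√2 ≈ 1.4086e+5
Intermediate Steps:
S(V) = 3 - √(1 + V) (S(V) = 3 - √(V + 1) = 3 - √(1 + V))
M(h) = 5 + (8 - √(1 + h))² (M(h) = 5 + ((3 - √(1 + h)) + 5)² = 5 + (8 - √(1 + h))²)
-82153 + (222957 + M((2/4)³)) = -82153 + (222957 + (5 + (-8 + √(1 + (2/4)³))²)) = -82153 + (222957 + (5 + (-8 + √(1 + (2*(¼))³))²)) = -82153 + (222957 + (5 + (-8 + √(1 + (½)³))²)) = -82153 + (222957 + (5 + (-8 + √(1 + ⅛))²)) = -82153 + (222957 + (5 + (-8 + √(9/8))²)) = -82153 + (222957 + (5 + (-8 + 3*√2/4)²)) = -82153 + (222962 + (-8 + 3*√2/4)²) = 140809 + (-8 + 3*√2/4)²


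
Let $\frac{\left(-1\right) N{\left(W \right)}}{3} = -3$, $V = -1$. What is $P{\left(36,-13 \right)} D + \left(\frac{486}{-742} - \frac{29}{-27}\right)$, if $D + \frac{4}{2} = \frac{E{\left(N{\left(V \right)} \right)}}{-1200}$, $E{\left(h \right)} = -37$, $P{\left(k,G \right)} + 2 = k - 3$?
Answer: $- \frac{242912567}{4006800} \approx -60.625$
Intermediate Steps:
$N{\left(W \right)} = 9$ ($N{\left(W \right)} = \left(-3\right) \left(-3\right) = 9$)
$P{\left(k,G \right)} = -5 + k$ ($P{\left(k,G \right)} = -2 + \left(k - 3\right) = -2 + \left(-3 + k\right) = -5 + k$)
$D = - \frac{2363}{1200}$ ($D = -2 - \frac{37}{-1200} = -2 - - \frac{37}{1200} = -2 + \frac{37}{1200} = - \frac{2363}{1200} \approx -1.9692$)
$P{\left(36,-13 \right)} D + \left(\frac{486}{-742} - \frac{29}{-27}\right) = \left(-5 + 36\right) \left(- \frac{2363}{1200}\right) + \left(\frac{486}{-742} - \frac{29}{-27}\right) = 31 \left(- \frac{2363}{1200}\right) + \left(486 \left(- \frac{1}{742}\right) - - \frac{29}{27}\right) = - \frac{73253}{1200} + \left(- \frac{243}{371} + \frac{29}{27}\right) = - \frac{73253}{1200} + \frac{4198}{10017} = - \frac{242912567}{4006800}$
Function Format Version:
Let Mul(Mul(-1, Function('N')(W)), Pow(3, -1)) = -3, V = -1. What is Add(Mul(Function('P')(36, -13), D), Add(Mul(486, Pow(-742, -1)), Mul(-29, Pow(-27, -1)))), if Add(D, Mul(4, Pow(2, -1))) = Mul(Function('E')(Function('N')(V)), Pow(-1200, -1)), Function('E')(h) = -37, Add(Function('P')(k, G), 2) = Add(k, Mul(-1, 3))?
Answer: Rational(-242912567, 4006800) ≈ -60.625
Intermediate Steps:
Function('N')(W) = 9 (Function('N')(W) = Mul(-3, -3) = 9)
Function('P')(k, G) = Add(-5, k) (Function('P')(k, G) = Add(-2, Add(k, Mul(-1, 3))) = Add(-2, Add(k, -3)) = Add(-2, Add(-3, k)) = Add(-5, k))
D = Rational(-2363, 1200) (D = Add(-2, Mul(-37, Pow(-1200, -1))) = Add(-2, Mul(-37, Rational(-1, 1200))) = Add(-2, Rational(37, 1200)) = Rational(-2363, 1200) ≈ -1.9692)
Add(Mul(Function('P')(36, -13), D), Add(Mul(486, Pow(-742, -1)), Mul(-29, Pow(-27, -1)))) = Add(Mul(Add(-5, 36), Rational(-2363, 1200)), Add(Mul(486, Pow(-742, -1)), Mul(-29, Pow(-27, -1)))) = Add(Mul(31, Rational(-2363, 1200)), Add(Mul(486, Rational(-1, 742)), Mul(-29, Rational(-1, 27)))) = Add(Rational(-73253, 1200), Add(Rational(-243, 371), Rational(29, 27))) = Add(Rational(-73253, 1200), Rational(4198, 10017)) = Rational(-242912567, 4006800)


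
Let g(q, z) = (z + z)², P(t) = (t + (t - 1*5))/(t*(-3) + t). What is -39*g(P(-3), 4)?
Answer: -2496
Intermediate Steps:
P(t) = -(-5 + 2*t)/(2*t) (P(t) = (t + (t - 5))/(-3*t + t) = (t + (-5 + t))/((-2*t)) = (-5 + 2*t)*(-1/(2*t)) = -(-5 + 2*t)/(2*t))
g(q, z) = 4*z² (g(q, z) = (2*z)² = 4*z²)
-39*g(P(-3), 4) = -156*4² = -156*16 = -39*64 = -2496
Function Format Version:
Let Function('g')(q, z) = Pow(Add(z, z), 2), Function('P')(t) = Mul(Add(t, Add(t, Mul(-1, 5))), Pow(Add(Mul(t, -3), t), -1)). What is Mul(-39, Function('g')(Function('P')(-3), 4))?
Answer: -2496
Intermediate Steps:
Function('P')(t) = Mul(Rational(-1, 2), Pow(t, -1), Add(-5, Mul(2, t))) (Function('P')(t) = Mul(Add(t, Add(t, -5)), Pow(Add(Mul(-3, t), t), -1)) = Mul(Add(t, Add(-5, t)), Pow(Mul(-2, t), -1)) = Mul(Add(-5, Mul(2, t)), Mul(Rational(-1, 2), Pow(t, -1))) = Mul(Rational(-1, 2), Pow(t, -1), Add(-5, Mul(2, t))))
Function('g')(q, z) = Mul(4, Pow(z, 2)) (Function('g')(q, z) = Pow(Mul(2, z), 2) = Mul(4, Pow(z, 2)))
Mul(-39, Function('g')(Function('P')(-3), 4)) = Mul(-39, Mul(4, Pow(4, 2))) = Mul(-39, Mul(4, 16)) = Mul(-39, 64) = -2496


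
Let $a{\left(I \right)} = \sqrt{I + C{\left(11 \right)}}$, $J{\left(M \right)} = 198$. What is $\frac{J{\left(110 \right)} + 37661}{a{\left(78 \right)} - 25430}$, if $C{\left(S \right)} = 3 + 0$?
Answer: $- \frac{37859}{25421} \approx -1.4893$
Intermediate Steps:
$C{\left(S \right)} = 3$
$a{\left(I \right)} = \sqrt{3 + I}$ ($a{\left(I \right)} = \sqrt{I + 3} = \sqrt{3 + I}$)
$\frac{J{\left(110 \right)} + 37661}{a{\left(78 \right)} - 25430} = \frac{198 + 37661}{\sqrt{3 + 78} - 25430} = \frac{37859}{\sqrt{81} - 25430} = \frac{37859}{9 - 25430} = \frac{37859}{-25421} = 37859 \left(- \frac{1}{25421}\right) = - \frac{37859}{25421}$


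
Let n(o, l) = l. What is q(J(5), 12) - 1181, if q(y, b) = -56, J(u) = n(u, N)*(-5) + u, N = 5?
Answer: -1237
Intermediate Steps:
J(u) = -25 + u (J(u) = 5*(-5) + u = -25 + u)
q(J(5), 12) - 1181 = -56 - 1181 = -1237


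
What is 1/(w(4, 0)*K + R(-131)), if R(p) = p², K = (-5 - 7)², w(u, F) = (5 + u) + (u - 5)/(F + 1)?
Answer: 1/18313 ≈ 5.4606e-5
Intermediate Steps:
w(u, F) = 5 + u + (-5 + u)/(1 + F) (w(u, F) = (5 + u) + (-5 + u)/(1 + F) = 5 + u + (-5 + u)/(1 + F))
K = 144 (K = (-12)² = 144)
1/(w(4, 0)*K + R(-131)) = 1/(((2*4 + 5*0 + 0*4)/(1 + 0))*144 + (-131)²) = 1/(((8 + 0 + 0)/1)*144 + 17161) = 1/((1*8)*144 + 17161) = 1/(8*144 + 17161) = 1/(1152 + 17161) = 1/18313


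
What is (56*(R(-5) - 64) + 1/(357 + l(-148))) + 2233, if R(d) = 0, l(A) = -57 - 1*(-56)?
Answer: -480955/356 ≈ -1351.0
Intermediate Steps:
l(A) = -1 (l(A) = -57 + 56 = -1)
(56*(R(-5) - 64) + 1/(357 + l(-148))) + 2233 = (56*(0 - 64) + 1/(357 - 1)) + 2233 = (56*(-64) + 1/356) + 2233 = (-3584 + 1/356) + 2233 = -1275903/356 + 2233 = -480955/356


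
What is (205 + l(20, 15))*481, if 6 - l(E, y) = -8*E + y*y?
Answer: 70226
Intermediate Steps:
l(E, y) = 6 - y**2 + 8*E (l(E, y) = 6 - (-8*E + y*y) = 6 - (-8*E + y**2) = 6 - (y**2 - 8*E) = 6 + (-y**2 + 8*E) = 6 - y**2 + 8*E)
(205 + l(20, 15))*481 = (205 + (6 - 1*15**2 + 8*20))*481 = (205 + (6 - 1*225 + 160))*481 = (205 + (6 - 225 + 160))*481 = (205 - 59)*481 = 146*481 = 70226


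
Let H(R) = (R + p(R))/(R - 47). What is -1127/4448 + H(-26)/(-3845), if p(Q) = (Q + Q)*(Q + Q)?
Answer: -304420251/1248486880 ≈ -0.24383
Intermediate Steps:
p(Q) = 4*Q² (p(Q) = (2*Q)*(2*Q) = 4*Q²)
H(R) = (R + 4*R²)/(-47 + R) (H(R) = (R + 4*R²)/(R - 47) = (R + 4*R²)/(-47 + R))
-1127/4448 + H(-26)/(-3845) = -1127/4448 - 26*(1 + 4*(-26))/(-47 - 26)/(-3845) = -1127*1/4448 - 26*(1 - 104)/(-73)*(-1/3845) = -1127/4448 - 26*(-1/73)*(-103)*(-1/3845) = -1127/4448 - 2678/73*(-1/3845) = -1127/4448 + 2678/280685 = -304420251/1248486880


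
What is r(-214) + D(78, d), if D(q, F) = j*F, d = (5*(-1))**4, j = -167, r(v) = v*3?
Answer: -105017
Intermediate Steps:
r(v) = 3*v
d = 625 (d = (-5)**4 = 625)
D(q, F) = -167*F
r(-214) + D(78, d) = 3*(-214) - 167*625 = -642 - 104375 = -105017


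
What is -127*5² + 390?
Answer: -2785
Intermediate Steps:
-127*5² + 390 = -127*25 + 390 = -3175 + 390 = -2785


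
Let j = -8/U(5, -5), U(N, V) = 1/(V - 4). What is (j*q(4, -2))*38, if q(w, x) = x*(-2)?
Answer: 10944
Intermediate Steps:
U(N, V) = 1/(-4 + V)
j = 72 (j = -8/(1/(-4 - 5)) = -8/(1/(-9)) = -8/(-⅑) = -8*(-9) = 72)
q(w, x) = -2*x
(j*q(4, -2))*38 = (72*(-2*(-2)))*38 = (72*4)*38 = 288*38 = 10944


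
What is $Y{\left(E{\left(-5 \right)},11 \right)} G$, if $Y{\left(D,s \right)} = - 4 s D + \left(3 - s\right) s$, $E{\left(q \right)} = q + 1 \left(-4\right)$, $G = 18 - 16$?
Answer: $616$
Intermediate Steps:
$G = 2$ ($G = 18 - 16 = 2$)
$E{\left(q \right)} = -4 + q$ ($E{\left(q \right)} = q - 4 = -4 + q$)
$Y{\left(D,s \right)} = s \left(3 - s\right) - 4 D s$ ($Y{\left(D,s \right)} = - 4 D s + s \left(3 - s\right) = s \left(3 - s\right) - 4 D s$)
$Y{\left(E{\left(-5 \right)},11 \right)} G = 11 \left(3 - 11 - 4 \left(-4 - 5\right)\right) 2 = 11 \left(3 - 11 - -36\right) 2 = 11 \left(3 - 11 + 36\right) 2 = 11 \cdot 28 \cdot 2 = 308 \cdot 2 = 616$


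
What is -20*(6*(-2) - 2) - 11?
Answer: 269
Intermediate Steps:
-20*(6*(-2) - 2) - 11 = -20*(-12 - 2) - 11 = -20*(-14) - 11 = 280 - 11 = 269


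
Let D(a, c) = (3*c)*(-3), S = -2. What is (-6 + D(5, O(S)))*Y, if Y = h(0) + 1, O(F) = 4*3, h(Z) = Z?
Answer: -114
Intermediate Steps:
O(F) = 12
Y = 1 (Y = 0 + 1 = 1)
D(a, c) = -9*c
(-6 + D(5, O(S)))*Y = (-6 - 9*12)*1 = (-6 - 108)*1 = -114*1 = -114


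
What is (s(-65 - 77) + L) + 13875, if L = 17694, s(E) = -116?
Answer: 31453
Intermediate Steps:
(s(-65 - 77) + L) + 13875 = (-116 + 17694) + 13875 = 17578 + 13875 = 31453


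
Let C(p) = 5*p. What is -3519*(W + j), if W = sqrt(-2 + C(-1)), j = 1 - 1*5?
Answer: 14076 - 3519*I*sqrt(7) ≈ 14076.0 - 9310.4*I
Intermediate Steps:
j = -4 (j = 1 - 5 = -4)
W = I*sqrt(7) (W = sqrt(-2 + 5*(-1)) = sqrt(-2 - 5) = sqrt(-7) = I*sqrt(7) ≈ 2.6458*I)
-3519*(W + j) = -3519*(I*sqrt(7) - 4) = -3519*(-4 + I*sqrt(7)) = 14076 - 3519*I*sqrt(7)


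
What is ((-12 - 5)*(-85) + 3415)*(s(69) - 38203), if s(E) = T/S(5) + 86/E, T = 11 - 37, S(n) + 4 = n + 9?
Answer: -4270482648/23 ≈ -1.8567e+8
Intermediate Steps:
S(n) = 5 + n (S(n) = -4 + (n + 9) = -4 + (9 + n) = 5 + n)
T = -26
s(E) = -13/5 + 86/E (s(E) = -26/(5 + 5) + 86/E = -26/10 + 86/E = -26*⅒ + 86/E = -13/5 + 86/E)
((-12 - 5)*(-85) + 3415)*(s(69) - 38203) = ((-12 - 5)*(-85) + 3415)*((-13/5 + 86/69) - 38203) = (-17*(-85) + 3415)*((-13/5 + 86*(1/69)) - 38203) = (1445 + 3415)*((-13/5 + 86/69) - 38203) = 4860*(-467/345 - 38203) = 4860*(-13180502/345) = -4270482648/23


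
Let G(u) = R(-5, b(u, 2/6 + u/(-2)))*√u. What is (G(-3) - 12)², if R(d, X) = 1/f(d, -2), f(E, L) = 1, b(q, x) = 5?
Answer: (12 - I*√3)² ≈ 141.0 - 41.569*I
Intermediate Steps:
R(d, X) = 1 (R(d, X) = 1/1 = 1)
G(u) = √u (G(u) = 1*√u = √u)
(G(-3) - 12)² = (√(-3) - 12)² = (I*√3 - 12)² = (-12 + I*√3)²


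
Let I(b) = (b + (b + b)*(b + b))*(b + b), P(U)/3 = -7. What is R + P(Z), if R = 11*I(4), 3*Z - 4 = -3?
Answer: 5963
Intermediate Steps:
Z = ⅓ (Z = 4/3 + (⅓)*(-3) = 4/3 - 1 = ⅓ ≈ 0.33333)
P(U) = -21 (P(U) = 3*(-7) = -21)
I(b) = 2*b*(b + 4*b²) (I(b) = (b + (2*b)*(2*b))*(2*b) = (b + 4*b²)*(2*b) = 2*b*(b + 4*b²))
R = 5984 (R = 11*(4²*(2 + 8*4)) = 11*(16*(2 + 32)) = 11*(16*34) = 11*544 = 5984)
R + P(Z) = 5984 - 21 = 5963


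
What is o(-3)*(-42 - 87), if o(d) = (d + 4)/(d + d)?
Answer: 43/2 ≈ 21.500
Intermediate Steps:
o(d) = (4 + d)/(2*d) (o(d) = (4 + d)/((2*d)) = (4 + d)*(1/(2*d)) = (4 + d)/(2*d))
o(-3)*(-42 - 87) = ((1/2)*(4 - 3)/(-3))*(-42 - 87) = ((1/2)*(-1/3)*1)*(-129) = -1/6*(-129) = 43/2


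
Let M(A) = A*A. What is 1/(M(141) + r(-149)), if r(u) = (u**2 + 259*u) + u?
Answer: 1/3342 ≈ 0.00029922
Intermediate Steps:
r(u) = u**2 + 260*u
M(A) = A**2
1/(M(141) + r(-149)) = 1/(141**2 - 149*(260 - 149)) = 1/(19881 - 149*111) = 1/(19881 - 16539) = 1/3342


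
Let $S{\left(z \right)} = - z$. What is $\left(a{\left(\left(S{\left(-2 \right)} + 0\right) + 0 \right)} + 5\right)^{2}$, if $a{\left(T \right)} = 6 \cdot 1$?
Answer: $121$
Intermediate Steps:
$a{\left(T \right)} = 6$
$\left(a{\left(\left(S{\left(-2 \right)} + 0\right) + 0 \right)} + 5\right)^{2} = \left(6 + 5\right)^{2} = 11^{2} = 121$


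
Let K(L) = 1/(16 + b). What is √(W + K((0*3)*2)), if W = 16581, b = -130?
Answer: √215486562/114 ≈ 128.77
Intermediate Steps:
K(L) = -1/114 (K(L) = 1/(16 - 130) = 1/(-114) = -1/114)
√(W + K((0*3)*2)) = √(16581 - 1/114) = √(1890233/114) = √215486562/114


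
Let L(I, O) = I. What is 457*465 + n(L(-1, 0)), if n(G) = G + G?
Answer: 212503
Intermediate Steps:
n(G) = 2*G
457*465 + n(L(-1, 0)) = 457*465 + 2*(-1) = 212505 - 2 = 212503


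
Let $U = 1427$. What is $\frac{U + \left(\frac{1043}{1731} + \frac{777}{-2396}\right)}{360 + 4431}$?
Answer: $\frac{5919602293}{19870557516} \approx 0.29791$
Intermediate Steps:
$\frac{U + \left(\frac{1043}{1731} + \frac{777}{-2396}\right)}{360 + 4431} = \frac{1427 + \left(\frac{1043}{1731} + \frac{777}{-2396}\right)}{360 + 4431} = \frac{1427 + \left(1043 \cdot \frac{1}{1731} + 777 \left(- \frac{1}{2396}\right)\right)}{4791} = \left(1427 + \left(\frac{1043}{1731} - \frac{777}{2396}\right)\right) \frac{1}{4791} = \left(1427 + \frac{1154041}{4147476}\right) \frac{1}{4791} = \frac{5919602293}{4147476} \cdot \frac{1}{4791} = \frac{5919602293}{19870557516}$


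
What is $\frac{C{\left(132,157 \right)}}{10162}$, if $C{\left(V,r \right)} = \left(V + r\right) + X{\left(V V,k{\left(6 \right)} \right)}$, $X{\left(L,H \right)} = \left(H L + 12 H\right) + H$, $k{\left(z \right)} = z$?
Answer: $\frac{104911}{10162} \approx 10.324$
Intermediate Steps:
$X{\left(L,H \right)} = 13 H + H L$ ($X{\left(L,H \right)} = \left(12 H + H L\right) + H = 13 H + H L$)
$C{\left(V,r \right)} = 78 + V + r + 6 V^{2}$ ($C{\left(V,r \right)} = \left(V + r\right) + 6 \left(13 + V V\right) = \left(V + r\right) + 6 \left(13 + V^{2}\right) = \left(V + r\right) + \left(78 + 6 V^{2}\right) = 78 + V + r + 6 V^{2}$)
$\frac{C{\left(132,157 \right)}}{10162} = \frac{78 + 132 + 157 + 6 \cdot 132^{2}}{10162} = \left(78 + 132 + 157 + 6 \cdot 17424\right) \frac{1}{10162} = \left(78 + 132 + 157 + 104544\right) \frac{1}{10162} = 104911 \cdot \frac{1}{10162} = \frac{104911}{10162}$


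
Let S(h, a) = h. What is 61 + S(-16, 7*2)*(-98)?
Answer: 1629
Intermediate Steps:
61 + S(-16, 7*2)*(-98) = 61 - 16*(-98) = 61 + 1568 = 1629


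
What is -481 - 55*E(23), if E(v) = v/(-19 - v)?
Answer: -18937/42 ≈ -450.88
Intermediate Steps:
-481 - 55*E(23) = -481 - (-55)*23/(19 + 23) = -481 - (-55)*23/42 = -481 - 55*(-23/42) = -481 + 1265/42 = -18937/42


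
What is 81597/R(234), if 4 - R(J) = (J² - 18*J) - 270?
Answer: -81597/50270 ≈ -1.6232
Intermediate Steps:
R(J) = 274 - J² + 18*J (R(J) = 4 - ((J² - 18*J) - 270) = 4 - (-270 + J² - 18*J) = 4 + (270 - J² + 18*J) = 274 - J² + 18*J)
81597/R(234) = 81597/(274 - 1*234² + 18*234) = 81597/(274 - 1*54756 + 4212) = 81597/(274 - 54756 + 4212) = 81597/(-50270) = 81597*(-1/50270) = -81597/50270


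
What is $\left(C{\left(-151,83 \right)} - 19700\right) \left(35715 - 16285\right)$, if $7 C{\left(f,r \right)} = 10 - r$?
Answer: $- \frac{2680815390}{7} \approx -3.8297 \cdot 10^{8}$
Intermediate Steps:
$C{\left(f,r \right)} = \frac{10}{7} - \frac{r}{7}$ ($C{\left(f,r \right)} = \frac{10 - r}{7} = \frac{10}{7} - \frac{r}{7}$)
$\left(C{\left(-151,83 \right)} - 19700\right) \left(35715 - 16285\right) = \left(\left(\frac{10}{7} - \frac{83}{7}\right) - 19700\right) \left(35715 - 16285\right) = \left(\left(\frac{10}{7} - \frac{83}{7}\right) - 19700\right) 19430 = \left(- \frac{73}{7} - 19700\right) 19430 = \left(- \frac{137973}{7}\right) 19430 = - \frac{2680815390}{7}$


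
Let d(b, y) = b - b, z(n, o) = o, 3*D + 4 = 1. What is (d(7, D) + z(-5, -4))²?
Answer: 16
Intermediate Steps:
D = -1 (D = -4/3 + (⅓)*1 = -4/3 + ⅓ = -1)
d(b, y) = 0
(d(7, D) + z(-5, -4))² = (0 - 4)² = (-4)² = 16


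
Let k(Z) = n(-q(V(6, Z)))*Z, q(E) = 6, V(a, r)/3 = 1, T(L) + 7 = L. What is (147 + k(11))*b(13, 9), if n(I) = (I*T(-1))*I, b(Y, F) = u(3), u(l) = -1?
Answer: 3021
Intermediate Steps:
T(L) = -7 + L
V(a, r) = 3 (V(a, r) = 3*1 = 3)
b(Y, F) = -1
n(I) = -8*I² (n(I) = (I*(-7 - 1))*I = (I*(-8))*I = (-8*I)*I = -8*I²)
k(Z) = -288*Z (k(Z) = (-8*(-1*6)²)*Z = (-8*(-6)²)*Z = (-8*36)*Z = -288*Z)
(147 + k(11))*b(13, 9) = (147 - 288*11)*(-1) = (147 - 3168)*(-1) = -3021*(-1) = 3021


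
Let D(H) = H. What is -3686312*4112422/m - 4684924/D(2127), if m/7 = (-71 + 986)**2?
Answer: -1536765506947268/593592525 ≈ -2.5889e+6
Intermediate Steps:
m = 5860575 (m = 7*(-71 + 986)**2 = 7*915**2 = 7*837225 = 5860575)
-3686312*4112422/m - 4684924/D(2127) = -3686312/(5860575/4112422) - 4684924/2127 = -3686312/(5860575*(1/4112422)) - 4684924*1/2127 = -3686312/5860575/4112422 - 4684924/2127 = -3686312*4112422/5860575 - 4684924/2127 = -2165667223952/837225 - 4684924/2127 = -1536765506947268/593592525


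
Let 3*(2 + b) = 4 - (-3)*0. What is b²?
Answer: 4/9 ≈ 0.44444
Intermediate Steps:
b = -⅔ (b = -2 + (4 - (-3)*0)/3 = -2 + (4 - 1*0)/3 = -2 + (4 + 0)/3 = -2 + (⅓)*4 = -2 + 4/3 = -⅔ ≈ -0.66667)
b² = (-⅔)² = 4/9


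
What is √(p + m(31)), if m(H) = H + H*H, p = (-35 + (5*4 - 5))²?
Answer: 4*√87 ≈ 37.310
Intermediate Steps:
p = 400 (p = (-35 + (20 - 5))² = (-35 + 15)² = (-20)² = 400)
m(H) = H + H²
√(p + m(31)) = √(400 + 31*(1 + 31)) = √(400 + 31*32) = √(400 + 992) = √1392 = 4*√87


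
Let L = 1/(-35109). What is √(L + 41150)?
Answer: √5635912596449/11703 ≈ 202.85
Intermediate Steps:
L = -1/35109 ≈ -2.8483e-5
√(L + 41150) = √(-1/35109 + 41150) = √(1444735349/35109) = √5635912596449/11703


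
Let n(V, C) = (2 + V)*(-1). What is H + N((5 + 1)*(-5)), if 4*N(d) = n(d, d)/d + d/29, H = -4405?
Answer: -1916389/435 ≈ -4405.5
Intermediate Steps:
n(V, C) = -2 - V
N(d) = d/116 + (-2 - d)/(4*d) (N(d) = ((-2 - d)/d + d/29)/4 = (d/29 + (-2 - d)/d)/4 = d/116 + (-2 - d)/(4*d))
H + N((5 + 1)*(-5)) = -4405 + (-58 + ((5 + 1)*(-5))² - 29*(5 + 1)*(-5))/(116*(((5 + 1)*(-5)))) = -4405 + (-58 + (6*(-5))² - 174*(-5))/(116*((6*(-5)))) = -4405 + (1/116)*(-58 + (-30)² - 29*(-30))/(-30) = -4405 + (1/116)*(-1/30)*(-58 + 900 + 870) = -4405 + (1/116)*(-1/30)*1712 = -4405 - 214/435 = -1916389/435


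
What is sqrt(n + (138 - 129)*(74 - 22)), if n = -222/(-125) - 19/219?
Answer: sqrt(14079228585)/5475 ≈ 21.672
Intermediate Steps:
n = 46243/27375 (n = -222*(-1/125) - 19*1/219 = 222/125 - 19/219 = 46243/27375 ≈ 1.6892)
sqrt(n + (138 - 129)*(74 - 22)) = sqrt(46243/27375 + (138 - 129)*(74 - 22)) = sqrt(46243/27375 + 9*52) = sqrt(46243/27375 + 468) = sqrt(12857743/27375) = sqrt(14079228585)/5475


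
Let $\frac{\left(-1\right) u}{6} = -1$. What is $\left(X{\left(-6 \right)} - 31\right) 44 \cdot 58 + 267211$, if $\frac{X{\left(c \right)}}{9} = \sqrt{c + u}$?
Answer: $188099$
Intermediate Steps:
$u = 6$ ($u = \left(-6\right) \left(-1\right) = 6$)
$X{\left(c \right)} = 9 \sqrt{6 + c}$ ($X{\left(c \right)} = 9 \sqrt{c + 6} = 9 \sqrt{6 + c}$)
$\left(X{\left(-6 \right)} - 31\right) 44 \cdot 58 + 267211 = \left(9 \sqrt{6 - 6} - 31\right) 44 \cdot 58 + 267211 = \left(9 \sqrt{0} - 31\right) 44 \cdot 58 + 267211 = \left(9 \cdot 0 - 31\right) 44 \cdot 58 + 267211 = \left(0 - 31\right) 44 \cdot 58 + 267211 = \left(-31\right) 44 \cdot 58 + 267211 = \left(-1364\right) 58 + 267211 = -79112 + 267211 = 188099$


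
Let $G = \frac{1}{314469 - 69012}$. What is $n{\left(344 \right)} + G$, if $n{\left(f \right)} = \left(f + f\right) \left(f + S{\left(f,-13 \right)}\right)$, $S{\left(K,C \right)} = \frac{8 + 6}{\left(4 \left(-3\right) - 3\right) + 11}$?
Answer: $\frac{57501738649}{245457} \approx 2.3426 \cdot 10^{5}$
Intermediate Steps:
$G = \frac{1}{245457} \approx 4.074 \cdot 10^{-6}$
$S{\left(K,C \right)} = - \frac{7}{2}$ ($S{\left(K,C \right)} = \frac{14}{\left(-12 - 3\right) + 11} = \frac{14}{-15 + 11} = \frac{14}{-4} = 14 \left(- \frac{1}{4}\right) = - \frac{7}{2}$)
$n{\left(f \right)} = 2 f \left(- \frac{7}{2} + f\right)$ ($n{\left(f \right)} = \left(f + f\right) \left(f - \frac{7}{2}\right) = 2 f \left(- \frac{7}{2} + f\right)$)
$n{\left(344 \right)} + G = 344 \left(-7 + 2 \cdot 344\right) + \frac{1}{245457} = 344 \left(-7 + 688\right) + \frac{1}{245457} = 344 \cdot 681 + \frac{1}{245457} = 234264 + \frac{1}{245457} = \frac{57501738649}{245457}$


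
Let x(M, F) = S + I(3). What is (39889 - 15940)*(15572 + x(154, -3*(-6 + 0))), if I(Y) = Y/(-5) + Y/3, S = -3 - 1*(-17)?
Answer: 1866393468/5 ≈ 3.7328e+8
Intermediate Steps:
S = 14 (S = -3 + 17 = 14)
I(Y) = 2*Y/15 (I(Y) = Y*(-1/5) + Y*(1/3) = -Y/5 + Y/3 = 2*Y/15)
x(M, F) = 72/5 (x(M, F) = 14 + (2/15)*3 = 14 + 2/5 = 72/5)
(39889 - 15940)*(15572 + x(154, -3*(-6 + 0))) = (39889 - 15940)*(15572 + 72/5) = 23949*(77932/5) = 1866393468/5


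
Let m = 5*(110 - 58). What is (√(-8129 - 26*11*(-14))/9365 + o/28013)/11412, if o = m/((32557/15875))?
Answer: 1031875/2601990894573 + I*√165/21374676 ≈ 3.9657e-7 + 6.0096e-7*I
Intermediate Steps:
m = 260 (m = 5*52 = 260)
o = 4127500/32557 (o = 260/((32557/15875)) = 260/((32557*(1/15875))) = 260/(32557/15875) = 260*(15875/32557) = 4127500/32557 ≈ 126.78)
(√(-8129 - 26*11*(-14))/9365 + o/28013)/11412 = (√(-8129 - 26*11*(-14))/9365 + (4127500/32557)/28013)/11412 = (√(-8129 - 286*(-14))*(1/9365) + (4127500/32557)*(1/28013))*(1/11412) = (√(-8129 + 4004)*(1/9365) + 4127500/912019241)*(1/11412) = (√(-4125)*(1/9365) + 4127500/912019241)*(1/11412) = ((5*I*√165)*(1/9365) + 4127500/912019241)*(1/11412) = (I*√165/1873 + 4127500/912019241)*(1/11412) = (4127500/912019241 + I*√165/1873)*(1/11412) = 1031875/2601990894573 + I*√165/21374676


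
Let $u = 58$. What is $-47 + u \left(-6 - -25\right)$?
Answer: $1055$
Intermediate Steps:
$-47 + u \left(-6 - -25\right) = -47 + 58 \left(-6 - -25\right) = -47 + 58 \left(-6 + 25\right) = -47 + 58 \cdot 19 = -47 + 1102 = 1055$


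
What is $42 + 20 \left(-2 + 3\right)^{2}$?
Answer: $62$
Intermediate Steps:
$42 + 20 \left(-2 + 3\right)^{2} = 42 + 20 \cdot 1^{2} = 42 + 20 \cdot 1 = 42 + 20 = 62$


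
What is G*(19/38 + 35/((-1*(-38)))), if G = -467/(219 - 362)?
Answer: 12609/2717 ≈ 4.6408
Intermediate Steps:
G = 467/143 (G = -467/(-143) = -467*(-1/143) = 467/143 ≈ 3.2657)
G*(19/38 + 35/((-1*(-38)))) = 467*(19/38 + 35/((-1*(-38))))/143 = 467*(19*(1/38) + 35/38)/143 = 467*(½ + 35*(1/38))/143 = 467*(½ + 35/38)/143 = (467/143)*(27/19) = 12609/2717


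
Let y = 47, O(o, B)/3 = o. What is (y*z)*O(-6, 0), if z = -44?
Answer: 37224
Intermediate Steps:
O(o, B) = 3*o
(y*z)*O(-6, 0) = (47*(-44))*(3*(-6)) = -2068*(-18) = 37224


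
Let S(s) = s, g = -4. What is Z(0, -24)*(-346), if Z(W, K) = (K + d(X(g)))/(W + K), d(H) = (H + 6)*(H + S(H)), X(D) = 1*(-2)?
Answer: -1730/3 ≈ -576.67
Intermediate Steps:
X(D) = -2
d(H) = 2*H*(6 + H) (d(H) = (H + 6)*(H + H) = (6 + H)*(2*H) = 2*H*(6 + H))
Z(W, K) = (-16 + K)/(K + W) (Z(W, K) = (K + 2*(-2)*(6 - 2))/(W + K) = (K + 2*(-2)*4)/(K + W) = (K - 16)/(K + W) = (-16 + K)/(K + W))
Z(0, -24)*(-346) = ((-16 - 24)/(-24 + 0))*(-346) = (-40/(-24))*(-346) = -1/24*(-40)*(-346) = (5/3)*(-346) = -1730/3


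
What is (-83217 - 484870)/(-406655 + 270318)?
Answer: 568087/136337 ≈ 4.1668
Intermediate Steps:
(-83217 - 484870)/(-406655 + 270318) = -568087/(-136337) = -568087*(-1/136337) = 568087/136337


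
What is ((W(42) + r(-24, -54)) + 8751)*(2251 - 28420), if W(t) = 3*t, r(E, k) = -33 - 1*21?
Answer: -230889087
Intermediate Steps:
r(E, k) = -54 (r(E, k) = -33 - 21 = -54)
((W(42) + r(-24, -54)) + 8751)*(2251 - 28420) = ((3*42 - 54) + 8751)*(2251 - 28420) = ((126 - 54) + 8751)*(-26169) = (72 + 8751)*(-26169) = 8823*(-26169) = -230889087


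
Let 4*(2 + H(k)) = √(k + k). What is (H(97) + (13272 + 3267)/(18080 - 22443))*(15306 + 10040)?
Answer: -640366690/4363 + 12673*√194/2 ≈ -58515.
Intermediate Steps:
H(k) = -2 + √2*√k/4 (H(k) = -2 + √(k + k)/4 = -2 + √(2*k)/4 = -2 + (√2*√k)/4 = -2 + √2*√k/4)
(H(97) + (13272 + 3267)/(18080 - 22443))*(15306 + 10040) = ((-2 + √2*√97/4) + (13272 + 3267)/(18080 - 22443))*(15306 + 10040) = ((-2 + √194/4) + 16539/(-4363))*25346 = ((-2 + √194/4) + 16539*(-1/4363))*25346 = ((-2 + √194/4) - 16539/4363)*25346 = (-25265/4363 + √194/4)*25346 = -640366690/4363 + 12673*√194/2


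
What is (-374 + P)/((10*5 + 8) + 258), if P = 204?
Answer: -85/158 ≈ -0.53797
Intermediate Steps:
(-374 + P)/((10*5 + 8) + 258) = (-374 + 204)/((10*5 + 8) + 258) = -170/((50 + 8) + 258) = -170/(58 + 258) = -170/316 = -170*1/316 = -85/158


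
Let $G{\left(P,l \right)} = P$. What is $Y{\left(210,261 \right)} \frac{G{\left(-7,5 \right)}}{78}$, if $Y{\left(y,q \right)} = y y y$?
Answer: $- \frac{10804500}{13} \approx -8.3112 \cdot 10^{5}$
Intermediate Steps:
$Y{\left(y,q \right)} = y^{3}$ ($Y{\left(y,q \right)} = y^{2} y = y^{3}$)
$Y{\left(210,261 \right)} \frac{G{\left(-7,5 \right)}}{78} = 210^{3} \left(- \frac{7}{78}\right) = 9261000 \left(\left(-7\right) \frac{1}{78}\right) = 9261000 \left(- \frac{7}{78}\right) = - \frac{10804500}{13}$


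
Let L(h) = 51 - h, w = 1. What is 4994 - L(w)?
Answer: 4944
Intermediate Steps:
4994 - L(w) = 4994 - (51 - 1*1) = 4994 - (51 - 1) = 4994 - 1*50 = 4994 - 50 = 4944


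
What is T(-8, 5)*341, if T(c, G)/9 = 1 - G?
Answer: -12276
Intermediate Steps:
T(c, G) = 9 - 9*G (T(c, G) = 9*(1 - G) = 9 - 9*G)
T(-8, 5)*341 = (9 - 9*5)*341 = (9 - 45)*341 = -36*341 = -12276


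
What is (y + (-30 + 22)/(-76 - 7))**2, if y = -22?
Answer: 3305124/6889 ≈ 479.77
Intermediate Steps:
(y + (-30 + 22)/(-76 - 7))**2 = (-22 + (-30 + 22)/(-76 - 7))**2 = (-22 - 8/(-83))**2 = (-22 - 8*(-1/83))**2 = (-22 + 8/83)**2 = (-1818/83)**2 = 3305124/6889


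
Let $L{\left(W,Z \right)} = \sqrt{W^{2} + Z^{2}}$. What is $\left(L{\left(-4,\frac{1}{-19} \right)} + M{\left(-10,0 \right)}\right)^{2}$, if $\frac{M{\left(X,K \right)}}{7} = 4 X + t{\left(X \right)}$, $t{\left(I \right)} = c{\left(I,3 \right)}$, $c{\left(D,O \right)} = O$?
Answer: $\frac{\left(4921 - \sqrt{5777}\right)^{2}}{361} \approx 65025.0$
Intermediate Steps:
$t{\left(I \right)} = 3$
$M{\left(X,K \right)} = 21 + 28 X$ ($M{\left(X,K \right)} = 7 \left(4 X + 3\right) = 7 \left(3 + 4 X\right) = 21 + 28 X$)
$\left(L{\left(-4,\frac{1}{-19} \right)} + M{\left(-10,0 \right)}\right)^{2} = \left(\sqrt{\left(-4\right)^{2} + \left(\frac{1}{-19}\right)^{2}} + \left(21 + 28 \left(-10\right)\right)\right)^{2} = \left(\sqrt{16 + \left(- \frac{1}{19}\right)^{2}} + \left(21 - 280\right)\right)^{2} = \left(\sqrt{16 + \frac{1}{361}} - 259\right)^{2} = \left(\sqrt{\frac{5777}{361}} - 259\right)^{2} = \left(\frac{\sqrt{5777}}{19} - 259\right)^{2} = \left(-259 + \frac{\sqrt{5777}}{19}\right)^{2}$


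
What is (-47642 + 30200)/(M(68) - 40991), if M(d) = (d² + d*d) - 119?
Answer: 8721/15931 ≈ 0.54742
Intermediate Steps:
M(d) = -119 + 2*d² (M(d) = (d² + d²) - 119 = 2*d² - 119 = -119 + 2*d²)
(-47642 + 30200)/(M(68) - 40991) = (-47642 + 30200)/((-119 + 2*68²) - 40991) = -17442/((-119 + 2*4624) - 40991) = -17442/((-119 + 9248) - 40991) = -17442/(9129 - 40991) = -17442/(-31862) = -17442*(-1/31862) = 8721/15931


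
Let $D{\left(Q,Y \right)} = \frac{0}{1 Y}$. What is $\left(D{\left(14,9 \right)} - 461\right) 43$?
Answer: $-19823$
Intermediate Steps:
$D{\left(Q,Y \right)} = 0$ ($D{\left(Q,Y \right)} = \frac{0}{Y} = 0$)
$\left(D{\left(14,9 \right)} - 461\right) 43 = \left(0 - 461\right) 43 = \left(-461\right) 43 = -19823$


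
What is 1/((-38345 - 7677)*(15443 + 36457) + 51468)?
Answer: -1/2388490332 ≈ -4.1867e-10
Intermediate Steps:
1/((-38345 - 7677)*(15443 + 36457) + 51468) = 1/(-46022*51900 + 51468) = 1/(-2388541800 + 51468) = 1/(-2388490332) = -1/2388490332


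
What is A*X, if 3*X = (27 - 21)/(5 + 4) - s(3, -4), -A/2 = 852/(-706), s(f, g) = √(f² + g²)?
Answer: -3692/1059 ≈ -3.4863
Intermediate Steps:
A = 852/353 (A = -1704/(-706) = -1704*(-1)/706 = -2*(-426/353) = 852/353 ≈ 2.4136)
X = -13/9 (X = ((27 - 21)/(5 + 4) - √(3² + (-4)²))/3 = (6/9 - √(9 + 16))/3 = (6*(⅑) - √25)/3 = (⅔ - 1*5)/3 = (⅔ - 5)/3 = (⅓)*(-13/3) = -13/9 ≈ -1.4444)
A*X = (852/353)*(-13/9) = -3692/1059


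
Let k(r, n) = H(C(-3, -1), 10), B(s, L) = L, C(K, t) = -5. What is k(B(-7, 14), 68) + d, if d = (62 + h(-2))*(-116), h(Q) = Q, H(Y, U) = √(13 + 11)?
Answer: -6960 + 2*√6 ≈ -6955.1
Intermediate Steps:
H(Y, U) = 2*√6 (H(Y, U) = √24 = 2*√6)
k(r, n) = 2*√6
d = -6960 (d = (62 - 2)*(-116) = 60*(-116) = -6960)
k(B(-7, 14), 68) + d = 2*√6 - 6960 = -6960 + 2*√6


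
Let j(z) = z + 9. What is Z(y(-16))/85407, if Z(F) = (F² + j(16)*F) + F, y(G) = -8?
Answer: -48/28469 ≈ -0.0016860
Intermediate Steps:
j(z) = 9 + z
Z(F) = F² + 26*F (Z(F) = (F² + (9 + 16)*F) + F = (F² + 25*F) + F = F² + 26*F)
Z(y(-16))/85407 = -8*(26 - 8)/85407 = -8*18*(1/85407) = -144*1/85407 = -48/28469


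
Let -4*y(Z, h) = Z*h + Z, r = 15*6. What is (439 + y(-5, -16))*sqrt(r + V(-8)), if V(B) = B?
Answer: 1681*sqrt(82)/4 ≈ 3805.5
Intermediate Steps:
r = 90
y(Z, h) = -Z/4 - Z*h/4 (y(Z, h) = -(Z*h + Z)/4 = -(Z + Z*h)/4 = -Z/4 - Z*h/4)
(439 + y(-5, -16))*sqrt(r + V(-8)) = (439 - 1/4*(-5)*(1 - 16))*sqrt(90 - 8) = (439 - 1/4*(-5)*(-15))*sqrt(82) = (439 - 75/4)*sqrt(82) = 1681*sqrt(82)/4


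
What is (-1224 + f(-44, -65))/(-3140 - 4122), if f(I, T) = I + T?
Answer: 1333/7262 ≈ 0.18356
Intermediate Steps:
(-1224 + f(-44, -65))/(-3140 - 4122) = (-1224 + (-44 - 65))/(-3140 - 4122) = (-1224 - 109)/(-7262) = -1333*(-1/7262) = 1333/7262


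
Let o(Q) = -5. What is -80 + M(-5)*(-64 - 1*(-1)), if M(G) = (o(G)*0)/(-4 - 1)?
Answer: -80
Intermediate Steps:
M(G) = 0 (M(G) = (-5*0)/(-4 - 1) = 0/(-5) = 0*(-⅕) = 0)
-80 + M(-5)*(-64 - 1*(-1)) = -80 + 0*(-64 - 1*(-1)) = -80 + 0*(-64 + 1) = -80 + 0*(-63) = -80 + 0 = -80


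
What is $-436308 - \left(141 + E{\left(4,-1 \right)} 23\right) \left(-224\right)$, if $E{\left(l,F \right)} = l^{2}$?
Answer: $-322292$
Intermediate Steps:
$-436308 - \left(141 + E{\left(4,-1 \right)} 23\right) \left(-224\right) = -436308 - \left(141 + 4^{2} \cdot 23\right) \left(-224\right) = -436308 - \left(141 + 16 \cdot 23\right) \left(-224\right) = -436308 - \left(141 + 368\right) \left(-224\right) = -436308 - 509 \left(-224\right) = -436308 - -114016 = -436308 + 114016 = -322292$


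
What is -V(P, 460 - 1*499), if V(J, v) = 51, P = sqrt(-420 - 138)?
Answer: -51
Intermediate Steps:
P = 3*I*sqrt(62) (P = sqrt(-558) = 3*I*sqrt(62) ≈ 23.622*I)
-V(P, 460 - 1*499) = -1*51 = -51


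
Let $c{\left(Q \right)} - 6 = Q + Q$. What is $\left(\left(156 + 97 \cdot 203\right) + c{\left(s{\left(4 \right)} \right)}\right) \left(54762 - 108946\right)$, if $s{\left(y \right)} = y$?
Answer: $-1076148424$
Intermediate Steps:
$c{\left(Q \right)} = 6 + 2 Q$ ($c{\left(Q \right)} = 6 + \left(Q + Q\right) = 6 + 2 Q$)
$\left(\left(156 + 97 \cdot 203\right) + c{\left(s{\left(4 \right)} \right)}\right) \left(54762 - 108946\right) = \left(\left(156 + 97 \cdot 203\right) + \left(6 + 2 \cdot 4\right)\right) \left(54762 - 108946\right) = \left(\left(156 + 19691\right) + \left(6 + 8\right)\right) \left(-54184\right) = \left(19847 + 14\right) \left(-54184\right) = 19861 \left(-54184\right) = -1076148424$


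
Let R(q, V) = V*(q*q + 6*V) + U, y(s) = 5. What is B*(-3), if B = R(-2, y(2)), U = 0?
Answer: -510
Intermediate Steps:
R(q, V) = V*(q**2 + 6*V) (R(q, V) = V*(q*q + 6*V) + 0 = V*(q**2 + 6*V) + 0 = V*(q**2 + 6*V))
B = 170 (B = 5*((-2)**2 + 6*5) = 5*(4 + 30) = 5*34 = 170)
B*(-3) = 170*(-3) = -510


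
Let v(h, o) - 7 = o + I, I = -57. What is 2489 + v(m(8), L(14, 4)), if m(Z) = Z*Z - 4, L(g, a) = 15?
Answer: 2454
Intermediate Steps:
m(Z) = -4 + Z**2 (m(Z) = Z**2 - 4 = -4 + Z**2)
v(h, o) = -50 + o (v(h, o) = 7 + (o - 57) = 7 + (-57 + o) = -50 + o)
2489 + v(m(8), L(14, 4)) = 2489 + (-50 + 15) = 2489 - 35 = 2454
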